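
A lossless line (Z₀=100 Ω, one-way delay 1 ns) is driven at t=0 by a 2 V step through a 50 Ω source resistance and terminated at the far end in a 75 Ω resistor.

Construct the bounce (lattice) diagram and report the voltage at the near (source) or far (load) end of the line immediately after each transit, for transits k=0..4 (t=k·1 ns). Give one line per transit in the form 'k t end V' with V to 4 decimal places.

Γ_L=-0.142857, Γ_S=-0.333333; launch V₁=2·100/150=1.333333
k=0 src: V=1.3333
k=1 load: inc=1.333333, refl=1.333333·-0.142857=-0.1905; V=0.000000+1.333333+-0.190476=1.1429
k=2 src: inc=-0.190476, refl=-0.190476·-0.333333=0.0635; V=1.333333+-0.190476+0.063492=1.2063
k=3 load: inc=0.063492, refl=0.063492·-0.142857=-0.0091; V=1.142857+0.063492+-0.009070=1.1973
k=4 src: inc=-0.009070, refl=-0.009070·-0.333333=0.0030; V=1.206349+-0.009070+0.003023=1.2003

0 0 source 1.3333
1 1 load 1.1429
2 2 source 1.2063
3 3 load 1.1973
4 4 source 1.2003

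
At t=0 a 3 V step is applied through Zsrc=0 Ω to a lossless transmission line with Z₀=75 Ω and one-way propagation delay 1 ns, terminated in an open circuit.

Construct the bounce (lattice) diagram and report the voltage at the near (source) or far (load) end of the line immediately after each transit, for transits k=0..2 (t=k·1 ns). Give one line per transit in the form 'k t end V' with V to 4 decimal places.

0 0 source 3.0000
1 1 load 6.0000
2 2 source 3.0000

Γ_L=1.000000, Γ_S=-1.000000; launch V₁=3·75/75=3.000000
k=0 src: V=3.0000
k=1 load: inc=3.000000, refl=3.000000·1.000000=3.0000; V=0.000000+3.000000+3.000000=6.0000
k=2 src: inc=3.000000, refl=3.000000·-1.000000=-3.0000; V=3.000000+3.000000+-3.000000=3.0000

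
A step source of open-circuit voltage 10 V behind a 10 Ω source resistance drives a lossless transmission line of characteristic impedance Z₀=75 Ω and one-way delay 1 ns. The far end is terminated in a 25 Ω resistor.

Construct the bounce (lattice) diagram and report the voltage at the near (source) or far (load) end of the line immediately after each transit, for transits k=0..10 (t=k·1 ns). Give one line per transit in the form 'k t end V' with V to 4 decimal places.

0 0 source 8.8235
1 1 load 4.4118
2 2 source 7.7855
3 3 load 6.0986
4 4 source 7.3886
5 5 load 6.7436
6 6 source 7.2368
7 7 load 6.9902
8 8 source 7.1788
9 9 load 7.0845
10 10 source 7.1566

Γ_L=-0.500000, Γ_S=-0.764706; launch V₁=10·75/85=8.823529
k=0 src: V=8.8235
k=1 load: inc=8.823529, refl=8.823529·-0.500000=-4.4118; V=0.000000+8.823529+-4.411765=4.4118
k=2 src: inc=-4.411765, refl=-4.411765·-0.764706=3.3737; V=8.823529+-4.411765+3.373702=7.7855
k=3 load: inc=3.373702, refl=3.373702·-0.500000=-1.6869; V=4.411765+3.373702+-1.686851=6.0986
k=4 src: inc=-1.686851, refl=-1.686851·-0.764706=1.2899; V=7.785467+-1.686851+1.289945=7.3886
k=5 load: inc=1.289945, refl=1.289945·-0.500000=-0.6450; V=6.098616+1.289945+-0.644973=6.7436
k=6 src: inc=-0.644973, refl=-0.644973·-0.764706=0.4932; V=7.388561+-0.644973+0.493214=7.2368
k=7 load: inc=0.493214, refl=0.493214·-0.500000=-0.2466; V=6.743588+0.493214+-0.246607=6.9902
k=8 src: inc=-0.246607, refl=-0.246607·-0.764706=0.1886; V=7.236803+-0.246607+0.188582=7.1788
k=9 load: inc=0.188582, refl=0.188582·-0.500000=-0.0943; V=6.990196+0.188582+-0.094291=7.0845
k=10 src: inc=-0.094291, refl=-0.094291·-0.764706=0.0721; V=7.178778+-0.094291+0.072105=7.1566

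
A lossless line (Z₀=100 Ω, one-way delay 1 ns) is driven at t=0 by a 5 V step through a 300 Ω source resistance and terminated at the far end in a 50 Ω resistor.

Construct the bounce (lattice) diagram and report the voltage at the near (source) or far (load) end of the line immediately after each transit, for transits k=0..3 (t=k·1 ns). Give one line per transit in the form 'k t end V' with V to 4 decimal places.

0 0 source 1.2500
1 1 load 0.8333
2 2 source 0.6250
3 3 load 0.6944

Γ_L=-0.333333, Γ_S=0.500000; launch V₁=5·100/400=1.250000
k=0 src: V=1.2500
k=1 load: inc=1.250000, refl=1.250000·-0.333333=-0.4167; V=0.000000+1.250000+-0.416667=0.8333
k=2 src: inc=-0.416667, refl=-0.416667·0.500000=-0.2083; V=1.250000+-0.416667+-0.208333=0.6250
k=3 load: inc=-0.208333, refl=-0.208333·-0.333333=0.0694; V=0.833333+-0.208333+0.069444=0.6944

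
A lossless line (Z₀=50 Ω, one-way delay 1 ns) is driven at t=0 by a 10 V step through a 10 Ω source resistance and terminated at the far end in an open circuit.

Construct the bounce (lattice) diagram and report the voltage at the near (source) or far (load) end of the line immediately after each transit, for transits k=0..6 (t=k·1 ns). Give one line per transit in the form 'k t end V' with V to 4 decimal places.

0 0 source 8.3333
1 1 load 16.6667
2 2 source 11.1111
3 3 load 5.5556
4 4 source 9.2593
5 5 load 12.9630
6 6 source 10.4938

Γ_L=1.000000, Γ_S=-0.666667; launch V₁=10·50/60=8.333333
k=0 src: V=8.3333
k=1 load: inc=8.333333, refl=8.333333·1.000000=8.3333; V=0.000000+8.333333+8.333333=16.6667
k=2 src: inc=8.333333, refl=8.333333·-0.666667=-5.5556; V=8.333333+8.333333+-5.555556=11.1111
k=3 load: inc=-5.555556, refl=-5.555556·1.000000=-5.5556; V=16.666667+-5.555556+-5.555556=5.5556
k=4 src: inc=-5.555556, refl=-5.555556·-0.666667=3.7037; V=11.111111+-5.555556+3.703704=9.2593
k=5 load: inc=3.703704, refl=3.703704·1.000000=3.7037; V=5.555556+3.703704+3.703704=12.9630
k=6 src: inc=3.703704, refl=3.703704·-0.666667=-2.4691; V=9.259259+3.703704+-2.469136=10.4938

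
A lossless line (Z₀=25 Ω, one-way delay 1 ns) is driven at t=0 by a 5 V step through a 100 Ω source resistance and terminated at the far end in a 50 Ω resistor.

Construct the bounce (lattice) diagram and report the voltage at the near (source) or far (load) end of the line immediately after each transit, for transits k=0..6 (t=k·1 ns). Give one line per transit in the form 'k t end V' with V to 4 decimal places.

0 0 source 1.0000
1 1 load 1.3333
2 2 source 1.5333
3 3 load 1.6000
4 4 source 1.6400
5 5 load 1.6533
6 6 source 1.6613

Γ_L=0.333333, Γ_S=0.600000; launch V₁=5·25/125=1.000000
k=0 src: V=1.0000
k=1 load: inc=1.000000, refl=1.000000·0.333333=0.3333; V=0.000000+1.000000+0.333333=1.3333
k=2 src: inc=0.333333, refl=0.333333·0.600000=0.2000; V=1.000000+0.333333+0.200000=1.5333
k=3 load: inc=0.200000, refl=0.200000·0.333333=0.0667; V=1.333333+0.200000+0.066667=1.6000
k=4 src: inc=0.066667, refl=0.066667·0.600000=0.0400; V=1.533333+0.066667+0.040000=1.6400
k=5 load: inc=0.040000, refl=0.040000·0.333333=0.0133; V=1.600000+0.040000+0.013333=1.6533
k=6 src: inc=0.013333, refl=0.013333·0.600000=0.0080; V=1.640000+0.013333+0.008000=1.6613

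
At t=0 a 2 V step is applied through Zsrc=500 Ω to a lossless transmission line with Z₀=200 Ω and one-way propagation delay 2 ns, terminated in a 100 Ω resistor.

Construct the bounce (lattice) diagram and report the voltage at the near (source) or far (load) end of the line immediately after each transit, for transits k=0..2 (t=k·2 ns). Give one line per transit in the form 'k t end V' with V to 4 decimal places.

0 0 source 0.5714
1 2 load 0.3810
2 4 source 0.2993

Γ_L=-0.333333, Γ_S=0.428571; launch V₁=2·200/700=0.571429
k=0 src: V=0.5714
k=1 load: inc=0.571429, refl=0.571429·-0.333333=-0.1905; V=0.000000+0.571429+-0.190476=0.3810
k=2 src: inc=-0.190476, refl=-0.190476·0.428571=-0.0816; V=0.571429+-0.190476+-0.081633=0.2993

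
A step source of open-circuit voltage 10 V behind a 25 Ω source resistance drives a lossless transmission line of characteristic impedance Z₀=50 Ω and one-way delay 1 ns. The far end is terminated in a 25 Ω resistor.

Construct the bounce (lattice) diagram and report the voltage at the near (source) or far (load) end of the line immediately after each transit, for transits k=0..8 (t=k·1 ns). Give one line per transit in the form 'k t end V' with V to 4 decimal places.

Γ_L=-0.333333, Γ_S=-0.333333; launch V₁=10·50/75=6.666667
k=0 src: V=6.6667
k=1 load: inc=6.666667, refl=6.666667·-0.333333=-2.2222; V=0.000000+6.666667+-2.222222=4.4444
k=2 src: inc=-2.222222, refl=-2.222222·-0.333333=0.7407; V=6.666667+-2.222222+0.740741=5.1852
k=3 load: inc=0.740741, refl=0.740741·-0.333333=-0.2469; V=4.444444+0.740741+-0.246914=4.9383
k=4 src: inc=-0.246914, refl=-0.246914·-0.333333=0.0823; V=5.185185+-0.246914+0.082305=5.0206
k=5 load: inc=0.082305, refl=0.082305·-0.333333=-0.0274; V=4.938272+0.082305+-0.027435=4.9931
k=6 src: inc=-0.027435, refl=-0.027435·-0.333333=0.0091; V=5.020576+-0.027435+0.009145=5.0023
k=7 load: inc=0.009145, refl=0.009145·-0.333333=-0.0030; V=4.993141+0.009145+-0.003048=4.9992
k=8 src: inc=-0.003048, refl=-0.003048·-0.333333=0.0010; V=5.002286+-0.003048+0.001016=5.0003

0 0 source 6.6667
1 1 load 4.4444
2 2 source 5.1852
3 3 load 4.9383
4 4 source 5.0206
5 5 load 4.9931
6 6 source 5.0023
7 7 load 4.9992
8 8 source 5.0003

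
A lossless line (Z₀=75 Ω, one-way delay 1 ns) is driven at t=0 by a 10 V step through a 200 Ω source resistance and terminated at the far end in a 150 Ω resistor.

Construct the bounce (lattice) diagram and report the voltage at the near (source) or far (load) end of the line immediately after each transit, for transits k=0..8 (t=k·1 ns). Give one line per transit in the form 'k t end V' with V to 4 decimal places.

Γ_L=0.333333, Γ_S=0.454545; launch V₁=10·75/275=2.727273
k=0 src: V=2.7273
k=1 load: inc=2.727273, refl=2.727273·0.333333=0.9091; V=0.000000+2.727273+0.909091=3.6364
k=2 src: inc=0.909091, refl=0.909091·0.454545=0.4132; V=2.727273+0.909091+0.413223=4.0496
k=3 load: inc=0.413223, refl=0.413223·0.333333=0.1377; V=3.636364+0.413223+0.137741=4.1873
k=4 src: inc=0.137741, refl=0.137741·0.454545=0.0626; V=4.049587+0.137741+0.062610=4.2499
k=5 load: inc=0.062610, refl=0.062610·0.333333=0.0209; V=4.187328+0.062610+0.020870=4.2708
k=6 src: inc=0.020870, refl=0.020870·0.454545=0.0095; V=4.249937+0.020870+0.009486=4.2803
k=7 load: inc=0.009486, refl=0.009486·0.333333=0.0032; V=4.270807+0.009486+0.003162=4.2835
k=8 src: inc=0.003162, refl=0.003162·0.454545=0.0014; V=4.280294+0.003162+0.001437=4.2849

0 0 source 2.7273
1 1 load 3.6364
2 2 source 4.0496
3 3 load 4.1873
4 4 source 4.2499
5 5 load 4.2708
6 6 source 4.2803
7 7 load 4.2835
8 8 source 4.2849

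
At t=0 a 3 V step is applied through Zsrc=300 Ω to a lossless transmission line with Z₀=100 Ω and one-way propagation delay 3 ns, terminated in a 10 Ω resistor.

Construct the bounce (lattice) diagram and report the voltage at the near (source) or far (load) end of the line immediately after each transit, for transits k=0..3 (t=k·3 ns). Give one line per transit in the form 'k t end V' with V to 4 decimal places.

Γ_L=-0.818182, Γ_S=0.500000; launch V₁=3·100/400=0.750000
k=0 src: V=0.7500
k=1 load: inc=0.750000, refl=0.750000·-0.818182=-0.6136; V=0.000000+0.750000+-0.613636=0.1364
k=2 src: inc=-0.613636, refl=-0.613636·0.500000=-0.3068; V=0.750000+-0.613636+-0.306818=-0.1705
k=3 load: inc=-0.306818, refl=-0.306818·-0.818182=0.2510; V=0.136364+-0.306818+0.251033=0.0806

0 0 source 0.7500
1 3 load 0.1364
2 6 source -0.1705
3 9 load 0.0806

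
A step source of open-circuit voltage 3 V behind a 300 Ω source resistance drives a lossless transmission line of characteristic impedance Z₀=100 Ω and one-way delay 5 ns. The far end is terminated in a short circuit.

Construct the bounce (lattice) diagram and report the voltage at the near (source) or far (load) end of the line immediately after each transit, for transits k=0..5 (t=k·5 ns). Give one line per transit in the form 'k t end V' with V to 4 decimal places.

0 0 source 0.7500
1 5 load 0.0000
2 10 source -0.3750
3 15 load 0.0000
4 20 source 0.1875
5 25 load 0.0000

Γ_L=-1.000000, Γ_S=0.500000; launch V₁=3·100/400=0.750000
k=0 src: V=0.7500
k=1 load: inc=0.750000, refl=0.750000·-1.000000=-0.7500; V=0.000000+0.750000+-0.750000=0.0000
k=2 src: inc=-0.750000, refl=-0.750000·0.500000=-0.3750; V=0.750000+-0.750000+-0.375000=-0.3750
k=3 load: inc=-0.375000, refl=-0.375000·-1.000000=0.3750; V=0.000000+-0.375000+0.375000=0.0000
k=4 src: inc=0.375000, refl=0.375000·0.500000=0.1875; V=-0.375000+0.375000+0.187500=0.1875
k=5 load: inc=0.187500, refl=0.187500·-1.000000=-0.1875; V=0.000000+0.187500+-0.187500=0.0000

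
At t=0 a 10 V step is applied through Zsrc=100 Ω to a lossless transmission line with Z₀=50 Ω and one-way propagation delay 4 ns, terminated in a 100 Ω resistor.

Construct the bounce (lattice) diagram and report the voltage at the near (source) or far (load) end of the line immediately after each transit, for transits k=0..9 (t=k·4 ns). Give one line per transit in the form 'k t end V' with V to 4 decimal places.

Γ_L=0.333333, Γ_S=0.333333; launch V₁=10·50/150=3.333333
k=0 src: V=3.3333
k=1 load: inc=3.333333, refl=3.333333·0.333333=1.1111; V=0.000000+3.333333+1.111111=4.4444
k=2 src: inc=1.111111, refl=1.111111·0.333333=0.3704; V=3.333333+1.111111+0.370370=4.8148
k=3 load: inc=0.370370, refl=0.370370·0.333333=0.1235; V=4.444444+0.370370+0.123457=4.9383
k=4 src: inc=0.123457, refl=0.123457·0.333333=0.0412; V=4.814815+0.123457+0.041152=4.9794
k=5 load: inc=0.041152, refl=0.041152·0.333333=0.0137; V=4.938272+0.041152+0.013717=4.9931
k=6 src: inc=0.013717, refl=0.013717·0.333333=0.0046; V=4.979424+0.013717+0.004572=4.9977
k=7 load: inc=0.004572, refl=0.004572·0.333333=0.0015; V=4.993141+0.004572+0.001524=4.9992
k=8 src: inc=0.001524, refl=0.001524·0.333333=0.0005; V=4.997714+0.001524+0.000508=4.9997
k=9 load: inc=0.000508, refl=0.000508·0.333333=0.0002; V=4.999238+0.000508+0.000169=4.9999

0 0 source 3.3333
1 4 load 4.4444
2 8 source 4.8148
3 12 load 4.9383
4 16 source 4.9794
5 20 load 4.9931
6 24 source 4.9977
7 28 load 4.9992
8 32 source 4.9997
9 36 load 4.9999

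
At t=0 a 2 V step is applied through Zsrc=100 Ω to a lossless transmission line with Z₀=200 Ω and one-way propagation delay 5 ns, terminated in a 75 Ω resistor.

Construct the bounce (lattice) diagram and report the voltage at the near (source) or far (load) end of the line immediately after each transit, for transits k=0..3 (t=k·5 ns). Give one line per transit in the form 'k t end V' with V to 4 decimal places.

Γ_L=-0.454545, Γ_S=-0.333333; launch V₁=2·200/300=1.333333
k=0 src: V=1.3333
k=1 load: inc=1.333333, refl=1.333333·-0.454545=-0.6061; V=0.000000+1.333333+-0.606061=0.7273
k=2 src: inc=-0.606061, refl=-0.606061·-0.333333=0.2020; V=1.333333+-0.606061+0.202020=0.9293
k=3 load: inc=0.202020, refl=0.202020·-0.454545=-0.0918; V=0.727273+0.202020+-0.091827=0.8375

0 0 source 1.3333
1 5 load 0.7273
2 10 source 0.9293
3 15 load 0.8375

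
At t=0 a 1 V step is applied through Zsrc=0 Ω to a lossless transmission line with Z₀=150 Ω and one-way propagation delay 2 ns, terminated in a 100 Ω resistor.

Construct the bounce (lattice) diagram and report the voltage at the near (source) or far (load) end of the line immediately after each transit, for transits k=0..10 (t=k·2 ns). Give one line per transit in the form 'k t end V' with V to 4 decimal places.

Γ_L=-0.200000, Γ_S=-1.000000; launch V₁=1·150/150=1.000000
k=0 src: V=1.0000
k=1 load: inc=1.000000, refl=1.000000·-0.200000=-0.2000; V=0.000000+1.000000+-0.200000=0.8000
k=2 src: inc=-0.200000, refl=-0.200000·-1.000000=0.2000; V=1.000000+-0.200000+0.200000=1.0000
k=3 load: inc=0.200000, refl=0.200000·-0.200000=-0.0400; V=0.800000+0.200000+-0.040000=0.9600
k=4 src: inc=-0.040000, refl=-0.040000·-1.000000=0.0400; V=1.000000+-0.040000+0.040000=1.0000
k=5 load: inc=0.040000, refl=0.040000·-0.200000=-0.0080; V=0.960000+0.040000+-0.008000=0.9920
k=6 src: inc=-0.008000, refl=-0.008000·-1.000000=0.0080; V=1.000000+-0.008000+0.008000=1.0000
k=7 load: inc=0.008000, refl=0.008000·-0.200000=-0.0016; V=0.992000+0.008000+-0.001600=0.9984
k=8 src: inc=-0.001600, refl=-0.001600·-1.000000=0.0016; V=1.000000+-0.001600+0.001600=1.0000
k=9 load: inc=0.001600, refl=0.001600·-0.200000=-0.0003; V=0.998400+0.001600+-0.000320=0.9997
k=10 src: inc=-0.000320, refl=-0.000320·-1.000000=0.0003; V=1.000000+-0.000320+0.000320=1.0000

0 0 source 1.0000
1 2 load 0.8000
2 4 source 1.0000
3 6 load 0.9600
4 8 source 1.0000
5 10 load 0.9920
6 12 source 1.0000
7 14 load 0.9984
8 16 source 1.0000
9 18 load 0.9997
10 20 source 1.0000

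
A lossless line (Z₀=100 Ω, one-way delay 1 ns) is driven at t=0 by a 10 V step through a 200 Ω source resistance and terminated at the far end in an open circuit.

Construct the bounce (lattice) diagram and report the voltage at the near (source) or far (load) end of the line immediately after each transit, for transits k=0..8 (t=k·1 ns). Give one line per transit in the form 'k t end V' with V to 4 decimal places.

Γ_L=1.000000, Γ_S=0.333333; launch V₁=10·100/300=3.333333
k=0 src: V=3.3333
k=1 load: inc=3.333333, refl=3.333333·1.000000=3.3333; V=0.000000+3.333333+3.333333=6.6667
k=2 src: inc=3.333333, refl=3.333333·0.333333=1.1111; V=3.333333+3.333333+1.111111=7.7778
k=3 load: inc=1.111111, refl=1.111111·1.000000=1.1111; V=6.666667+1.111111+1.111111=8.8889
k=4 src: inc=1.111111, refl=1.111111·0.333333=0.3704; V=7.777778+1.111111+0.370370=9.2593
k=5 load: inc=0.370370, refl=0.370370·1.000000=0.3704; V=8.888889+0.370370+0.370370=9.6296
k=6 src: inc=0.370370, refl=0.370370·0.333333=0.1235; V=9.259259+0.370370+0.123457=9.7531
k=7 load: inc=0.123457, refl=0.123457·1.000000=0.1235; V=9.629630+0.123457+0.123457=9.8765
k=8 src: inc=0.123457, refl=0.123457·0.333333=0.0412; V=9.753086+0.123457+0.041152=9.9177

0 0 source 3.3333
1 1 load 6.6667
2 2 source 7.7778
3 3 load 8.8889
4 4 source 9.2593
5 5 load 9.6296
6 6 source 9.7531
7 7 load 9.8765
8 8 source 9.9177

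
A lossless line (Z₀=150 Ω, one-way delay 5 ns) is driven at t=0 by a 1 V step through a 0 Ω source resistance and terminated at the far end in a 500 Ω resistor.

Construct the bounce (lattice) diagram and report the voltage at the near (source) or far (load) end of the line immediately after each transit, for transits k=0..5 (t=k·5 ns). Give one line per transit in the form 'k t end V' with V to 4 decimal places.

Γ_L=0.538462, Γ_S=-1.000000; launch V₁=1·150/150=1.000000
k=0 src: V=1.0000
k=1 load: inc=1.000000, refl=1.000000·0.538462=0.5385; V=0.000000+1.000000+0.538462=1.5385
k=2 src: inc=0.538462, refl=0.538462·-1.000000=-0.5385; V=1.000000+0.538462+-0.538462=1.0000
k=3 load: inc=-0.538462, refl=-0.538462·0.538462=-0.2899; V=1.538462+-0.538462+-0.289941=0.7101
k=4 src: inc=-0.289941, refl=-0.289941·-1.000000=0.2899; V=1.000000+-0.289941+0.289941=1.0000
k=5 load: inc=0.289941, refl=0.289941·0.538462=0.1561; V=0.710059+0.289941+0.156122=1.1561

0 0 source 1.0000
1 5 load 1.5385
2 10 source 1.0000
3 15 load 0.7101
4 20 source 1.0000
5 25 load 1.1561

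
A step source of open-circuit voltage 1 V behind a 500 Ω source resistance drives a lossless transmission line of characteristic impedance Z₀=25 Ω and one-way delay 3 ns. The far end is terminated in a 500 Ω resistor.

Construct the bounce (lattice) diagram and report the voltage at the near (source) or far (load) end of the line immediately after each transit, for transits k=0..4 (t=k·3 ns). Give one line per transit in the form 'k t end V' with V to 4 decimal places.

0 0 source 0.0476
1 3 load 0.0907
2 6 source 0.1297
3 9 load 0.1650
4 12 source 0.1969

Γ_L=0.904762, Γ_S=0.904762; launch V₁=1·25/525=0.047619
k=0 src: V=0.0476
k=1 load: inc=0.047619, refl=0.047619·0.904762=0.0431; V=0.000000+0.047619+0.043084=0.0907
k=2 src: inc=0.043084, refl=0.043084·0.904762=0.0390; V=0.047619+0.043084+0.038981=0.1297
k=3 load: inc=0.038981, refl=0.038981·0.904762=0.0353; V=0.090703+0.038981+0.035268=0.1650
k=4 src: inc=0.035268, refl=0.035268·0.904762=0.0319; V=0.129684+0.035268+0.031909=0.1969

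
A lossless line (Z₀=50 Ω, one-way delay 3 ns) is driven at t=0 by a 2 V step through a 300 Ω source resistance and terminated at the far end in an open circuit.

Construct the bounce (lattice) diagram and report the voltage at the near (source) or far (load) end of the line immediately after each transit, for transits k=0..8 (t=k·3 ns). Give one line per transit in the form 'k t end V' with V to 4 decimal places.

0 0 source 0.2857
1 3 load 0.5714
2 6 source 0.7755
3 9 load 0.9796
4 12 source 1.1254
5 15 load 1.2711
6 18 source 1.3753
7 21 load 1.4794
8 24 source 1.5538

Γ_L=1.000000, Γ_S=0.714286; launch V₁=2·50/350=0.285714
k=0 src: V=0.2857
k=1 load: inc=0.285714, refl=0.285714·1.000000=0.2857; V=0.000000+0.285714+0.285714=0.5714
k=2 src: inc=0.285714, refl=0.285714·0.714286=0.2041; V=0.285714+0.285714+0.204082=0.7755
k=3 load: inc=0.204082, refl=0.204082·1.000000=0.2041; V=0.571429+0.204082+0.204082=0.9796
k=4 src: inc=0.204082, refl=0.204082·0.714286=0.1458; V=0.775510+0.204082+0.145773=1.1254
k=5 load: inc=0.145773, refl=0.145773·1.000000=0.1458; V=0.979592+0.145773+0.145773=1.2711
k=6 src: inc=0.145773, refl=0.145773·0.714286=0.1041; V=1.125364+0.145773+0.104123=1.3753
k=7 load: inc=0.104123, refl=0.104123·1.000000=0.1041; V=1.271137+0.104123+0.104123=1.4794
k=8 src: inc=0.104123, refl=0.104123·0.714286=0.0744; V=1.375260+0.104123+0.074374=1.5538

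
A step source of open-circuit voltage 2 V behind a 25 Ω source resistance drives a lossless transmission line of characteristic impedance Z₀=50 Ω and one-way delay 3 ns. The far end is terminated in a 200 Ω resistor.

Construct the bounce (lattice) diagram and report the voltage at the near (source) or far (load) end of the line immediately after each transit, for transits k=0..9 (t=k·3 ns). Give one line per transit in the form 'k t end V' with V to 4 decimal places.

0 0 source 1.3333
1 3 load 2.1333
2 6 source 1.8667
3 9 load 1.7067
4 12 source 1.7600
5 15 load 1.7920
6 18 source 1.7813
7 21 load 1.7749
8 24 source 1.7771
9 27 load 1.7783

Γ_L=0.600000, Γ_S=-0.333333; launch V₁=2·50/75=1.333333
k=0 src: V=1.3333
k=1 load: inc=1.333333, refl=1.333333·0.600000=0.8000; V=0.000000+1.333333+0.800000=2.1333
k=2 src: inc=0.800000, refl=0.800000·-0.333333=-0.2667; V=1.333333+0.800000+-0.266667=1.8667
k=3 load: inc=-0.266667, refl=-0.266667·0.600000=-0.1600; V=2.133333+-0.266667+-0.160000=1.7067
k=4 src: inc=-0.160000, refl=-0.160000·-0.333333=0.0533; V=1.866667+-0.160000+0.053333=1.7600
k=5 load: inc=0.053333, refl=0.053333·0.600000=0.0320; V=1.706667+0.053333+0.032000=1.7920
k=6 src: inc=0.032000, refl=0.032000·-0.333333=-0.0107; V=1.760000+0.032000+-0.010667=1.7813
k=7 load: inc=-0.010667, refl=-0.010667·0.600000=-0.0064; V=1.792000+-0.010667+-0.006400=1.7749
k=8 src: inc=-0.006400, refl=-0.006400·-0.333333=0.0021; V=1.781333+-0.006400+0.002133=1.7771
k=9 load: inc=0.002133, refl=0.002133·0.600000=0.0013; V=1.774933+0.002133+0.001280=1.7783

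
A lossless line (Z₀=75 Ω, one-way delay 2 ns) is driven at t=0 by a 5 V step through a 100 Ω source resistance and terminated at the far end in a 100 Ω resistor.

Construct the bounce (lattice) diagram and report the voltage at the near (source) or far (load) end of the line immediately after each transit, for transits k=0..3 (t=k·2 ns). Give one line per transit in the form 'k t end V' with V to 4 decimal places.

0 0 source 2.1429
1 2 load 2.4490
2 4 source 2.4927
3 6 load 2.4990

Γ_L=0.142857, Γ_S=0.142857; launch V₁=5·75/175=2.142857
k=0 src: V=2.1429
k=1 load: inc=2.142857, refl=2.142857·0.142857=0.3061; V=0.000000+2.142857+0.306122=2.4490
k=2 src: inc=0.306122, refl=0.306122·0.142857=0.0437; V=2.142857+0.306122+0.043732=2.4927
k=3 load: inc=0.043732, refl=0.043732·0.142857=0.0062; V=2.448980+0.043732+0.006247=2.4990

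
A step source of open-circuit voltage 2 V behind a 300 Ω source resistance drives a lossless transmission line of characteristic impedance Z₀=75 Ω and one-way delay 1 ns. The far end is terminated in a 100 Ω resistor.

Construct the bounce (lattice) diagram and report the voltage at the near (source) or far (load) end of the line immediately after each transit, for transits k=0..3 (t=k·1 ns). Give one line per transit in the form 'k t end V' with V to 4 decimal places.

Γ_L=0.142857, Γ_S=0.600000; launch V₁=2·75/375=0.400000
k=0 src: V=0.4000
k=1 load: inc=0.400000, refl=0.400000·0.142857=0.0571; V=0.000000+0.400000+0.057143=0.4571
k=2 src: inc=0.057143, refl=0.057143·0.600000=0.0343; V=0.400000+0.057143+0.034286=0.4914
k=3 load: inc=0.034286, refl=0.034286·0.142857=0.0049; V=0.457143+0.034286+0.004898=0.4963

0 0 source 0.4000
1 1 load 0.4571
2 2 source 0.4914
3 3 load 0.4963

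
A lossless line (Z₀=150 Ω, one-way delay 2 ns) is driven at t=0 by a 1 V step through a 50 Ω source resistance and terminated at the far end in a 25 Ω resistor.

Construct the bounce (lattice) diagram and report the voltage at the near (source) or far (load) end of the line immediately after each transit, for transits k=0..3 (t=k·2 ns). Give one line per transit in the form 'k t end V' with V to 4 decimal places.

Γ_L=-0.714286, Γ_S=-0.500000; launch V₁=1·150/200=0.750000
k=0 src: V=0.7500
k=1 load: inc=0.750000, refl=0.750000·-0.714286=-0.5357; V=0.000000+0.750000+-0.535714=0.2143
k=2 src: inc=-0.535714, refl=-0.535714·-0.500000=0.2679; V=0.750000+-0.535714+0.267857=0.4821
k=3 load: inc=0.267857, refl=0.267857·-0.714286=-0.1913; V=0.214286+0.267857+-0.191327=0.2908

0 0 source 0.7500
1 2 load 0.2143
2 4 source 0.4821
3 6 load 0.2908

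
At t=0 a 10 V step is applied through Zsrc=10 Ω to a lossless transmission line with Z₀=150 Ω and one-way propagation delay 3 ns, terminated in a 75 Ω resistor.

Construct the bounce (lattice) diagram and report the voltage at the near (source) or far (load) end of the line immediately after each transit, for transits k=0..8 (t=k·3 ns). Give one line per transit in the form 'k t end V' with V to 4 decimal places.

0 0 source 9.3750
1 3 load 6.2500
2 6 source 8.9844
3 9 load 8.0729
4 12 source 8.8704
5 15 load 8.6046
6 18 source 8.8372
7 21 load 8.7597
8 24 source 8.8275

Γ_L=-0.333333, Γ_S=-0.875000; launch V₁=10·150/160=9.375000
k=0 src: V=9.3750
k=1 load: inc=9.375000, refl=9.375000·-0.333333=-3.1250; V=0.000000+9.375000+-3.125000=6.2500
k=2 src: inc=-3.125000, refl=-3.125000·-0.875000=2.7344; V=9.375000+-3.125000+2.734375=8.9844
k=3 load: inc=2.734375, refl=2.734375·-0.333333=-0.9115; V=6.250000+2.734375+-0.911458=8.0729
k=4 src: inc=-0.911458, refl=-0.911458·-0.875000=0.7975; V=8.984375+-0.911458+0.797526=8.8704
k=5 load: inc=0.797526, refl=0.797526·-0.333333=-0.2658; V=8.072917+0.797526+-0.265842=8.6046
k=6 src: inc=-0.265842, refl=-0.265842·-0.875000=0.2326; V=8.870443+-0.265842+0.232612=8.8372
k=7 load: inc=0.232612, refl=0.232612·-0.333333=-0.0775; V=8.604601+0.232612+-0.077537=8.7597
k=8 src: inc=-0.077537, refl=-0.077537·-0.875000=0.0678; V=8.837212+-0.077537+0.067845=8.8275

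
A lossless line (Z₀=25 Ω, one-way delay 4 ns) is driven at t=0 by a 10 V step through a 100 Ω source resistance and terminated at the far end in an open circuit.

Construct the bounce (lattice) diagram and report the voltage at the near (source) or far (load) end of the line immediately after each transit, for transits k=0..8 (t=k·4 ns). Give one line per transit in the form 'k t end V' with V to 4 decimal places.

0 0 source 2.0000
1 4 load 4.0000
2 8 source 5.2000
3 12 load 6.4000
4 16 source 7.1200
5 20 load 7.8400
6 24 source 8.2720
7 28 load 8.7040
8 32 source 8.9632

Γ_L=1.000000, Γ_S=0.600000; launch V₁=10·25/125=2.000000
k=0 src: V=2.0000
k=1 load: inc=2.000000, refl=2.000000·1.000000=2.0000; V=0.000000+2.000000+2.000000=4.0000
k=2 src: inc=2.000000, refl=2.000000·0.600000=1.2000; V=2.000000+2.000000+1.200000=5.2000
k=3 load: inc=1.200000, refl=1.200000·1.000000=1.2000; V=4.000000+1.200000+1.200000=6.4000
k=4 src: inc=1.200000, refl=1.200000·0.600000=0.7200; V=5.200000+1.200000+0.720000=7.1200
k=5 load: inc=0.720000, refl=0.720000·1.000000=0.7200; V=6.400000+0.720000+0.720000=7.8400
k=6 src: inc=0.720000, refl=0.720000·0.600000=0.4320; V=7.120000+0.720000+0.432000=8.2720
k=7 load: inc=0.432000, refl=0.432000·1.000000=0.4320; V=7.840000+0.432000+0.432000=8.7040
k=8 src: inc=0.432000, refl=0.432000·0.600000=0.2592; V=8.272000+0.432000+0.259200=8.9632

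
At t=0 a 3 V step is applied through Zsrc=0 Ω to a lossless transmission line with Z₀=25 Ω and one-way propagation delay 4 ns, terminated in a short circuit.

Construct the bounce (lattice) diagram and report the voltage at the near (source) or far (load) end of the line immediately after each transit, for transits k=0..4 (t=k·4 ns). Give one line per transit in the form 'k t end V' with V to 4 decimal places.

0 0 source 3.0000
1 4 load 0.0000
2 8 source 3.0000
3 12 load 0.0000
4 16 source 3.0000

Γ_L=-1.000000, Γ_S=-1.000000; launch V₁=3·25/25=3.000000
k=0 src: V=3.0000
k=1 load: inc=3.000000, refl=3.000000·-1.000000=-3.0000; V=0.000000+3.000000+-3.000000=0.0000
k=2 src: inc=-3.000000, refl=-3.000000·-1.000000=3.0000; V=3.000000+-3.000000+3.000000=3.0000
k=3 load: inc=3.000000, refl=3.000000·-1.000000=-3.0000; V=0.000000+3.000000+-3.000000=0.0000
k=4 src: inc=-3.000000, refl=-3.000000·-1.000000=3.0000; V=3.000000+-3.000000+3.000000=3.0000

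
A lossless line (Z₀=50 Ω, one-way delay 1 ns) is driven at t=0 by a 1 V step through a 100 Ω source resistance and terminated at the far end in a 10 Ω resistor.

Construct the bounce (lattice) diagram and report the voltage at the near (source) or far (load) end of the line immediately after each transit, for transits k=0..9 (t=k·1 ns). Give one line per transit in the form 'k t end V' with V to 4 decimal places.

Γ_L=-0.666667, Γ_S=0.333333; launch V₁=1·50/150=0.333333
k=0 src: V=0.3333
k=1 load: inc=0.333333, refl=0.333333·-0.666667=-0.2222; V=0.000000+0.333333+-0.222222=0.1111
k=2 src: inc=-0.222222, refl=-0.222222·0.333333=-0.0741; V=0.333333+-0.222222+-0.074074=0.0370
k=3 load: inc=-0.074074, refl=-0.074074·-0.666667=0.0494; V=0.111111+-0.074074+0.049383=0.0864
k=4 src: inc=0.049383, refl=0.049383·0.333333=0.0165; V=0.037037+0.049383+0.016461=0.1029
k=5 load: inc=0.016461, refl=0.016461·-0.666667=-0.0110; V=0.086420+0.016461+-0.010974=0.0919
k=6 src: inc=-0.010974, refl=-0.010974·0.333333=-0.0037; V=0.102881+-0.010974+-0.003658=0.0882
k=7 load: inc=-0.003658, refl=-0.003658·-0.666667=0.0024; V=0.091907+-0.003658+0.002439=0.0907
k=8 src: inc=0.002439, refl=0.002439·0.333333=0.0008; V=0.088249+0.002439+0.000813=0.0915
k=9 load: inc=0.000813, refl=0.000813·-0.666667=-0.0005; V=0.090687+0.000813+-0.000542=0.0910

0 0 source 0.3333
1 1 load 0.1111
2 2 source 0.0370
3 3 load 0.0864
4 4 source 0.1029
5 5 load 0.0919
6 6 source 0.0882
7 7 load 0.0907
8 8 source 0.0915
9 9 load 0.0910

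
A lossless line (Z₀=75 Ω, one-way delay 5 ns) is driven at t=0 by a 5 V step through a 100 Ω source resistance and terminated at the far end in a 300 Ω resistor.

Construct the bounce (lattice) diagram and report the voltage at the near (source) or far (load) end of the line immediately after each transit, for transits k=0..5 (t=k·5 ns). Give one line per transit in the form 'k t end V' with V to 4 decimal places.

0 0 source 2.1429
1 5 load 3.4286
2 10 source 3.6122
3 15 load 3.7224
4 20 source 3.7382
5 25 load 3.7476

Γ_L=0.600000, Γ_S=0.142857; launch V₁=5·75/175=2.142857
k=0 src: V=2.1429
k=1 load: inc=2.142857, refl=2.142857·0.600000=1.2857; V=0.000000+2.142857+1.285714=3.4286
k=2 src: inc=1.285714, refl=1.285714·0.142857=0.1837; V=2.142857+1.285714+0.183673=3.6122
k=3 load: inc=0.183673, refl=0.183673·0.600000=0.1102; V=3.428571+0.183673+0.110204=3.7224
k=4 src: inc=0.110204, refl=0.110204·0.142857=0.0157; V=3.612245+0.110204+0.015743=3.7382
k=5 load: inc=0.015743, refl=0.015743·0.600000=0.0094; V=3.722449+0.015743+0.009446=3.7476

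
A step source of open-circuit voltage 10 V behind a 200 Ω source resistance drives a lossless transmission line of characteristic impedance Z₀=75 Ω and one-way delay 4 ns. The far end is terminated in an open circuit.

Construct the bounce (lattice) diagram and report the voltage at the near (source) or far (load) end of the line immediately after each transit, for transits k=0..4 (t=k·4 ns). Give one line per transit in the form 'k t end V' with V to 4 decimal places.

Γ_L=1.000000, Γ_S=0.454545; launch V₁=10·75/275=2.727273
k=0 src: V=2.7273
k=1 load: inc=2.727273, refl=2.727273·1.000000=2.7273; V=0.000000+2.727273+2.727273=5.4545
k=2 src: inc=2.727273, refl=2.727273·0.454545=1.2397; V=2.727273+2.727273+1.239669=6.6942
k=3 load: inc=1.239669, refl=1.239669·1.000000=1.2397; V=5.454545+1.239669+1.239669=7.9339
k=4 src: inc=1.239669, refl=1.239669·0.454545=0.5635; V=6.694215+1.239669+0.563486=8.4974

0 0 source 2.7273
1 4 load 5.4545
2 8 source 6.6942
3 12 load 7.9339
4 16 source 8.4974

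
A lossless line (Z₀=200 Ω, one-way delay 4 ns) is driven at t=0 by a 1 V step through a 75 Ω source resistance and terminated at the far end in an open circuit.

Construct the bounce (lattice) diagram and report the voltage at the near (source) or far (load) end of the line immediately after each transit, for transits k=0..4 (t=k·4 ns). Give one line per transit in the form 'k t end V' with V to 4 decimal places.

Γ_L=1.000000, Γ_S=-0.454545; launch V₁=1·200/275=0.727273
k=0 src: V=0.7273
k=1 load: inc=0.727273, refl=0.727273·1.000000=0.7273; V=0.000000+0.727273+0.727273=1.4545
k=2 src: inc=0.727273, refl=0.727273·-0.454545=-0.3306; V=0.727273+0.727273+-0.330579=1.1240
k=3 load: inc=-0.330579, refl=-0.330579·1.000000=-0.3306; V=1.454545+-0.330579+-0.330579=0.7934
k=4 src: inc=-0.330579, refl=-0.330579·-0.454545=0.1503; V=1.123967+-0.330579+0.150263=0.9437

0 0 source 0.7273
1 4 load 1.4545
2 8 source 1.1240
3 12 load 0.7934
4 16 source 0.9437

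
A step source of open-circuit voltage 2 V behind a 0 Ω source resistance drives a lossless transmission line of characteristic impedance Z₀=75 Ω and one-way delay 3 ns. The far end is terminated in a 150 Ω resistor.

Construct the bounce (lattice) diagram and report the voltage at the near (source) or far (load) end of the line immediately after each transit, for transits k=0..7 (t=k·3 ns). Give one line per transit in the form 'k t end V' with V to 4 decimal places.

0 0 source 2.0000
1 3 load 2.6667
2 6 source 2.0000
3 9 load 1.7778
4 12 source 2.0000
5 15 load 2.0741
6 18 source 2.0000
7 21 load 1.9753

Γ_L=0.333333, Γ_S=-1.000000; launch V₁=2·75/75=2.000000
k=0 src: V=2.0000
k=1 load: inc=2.000000, refl=2.000000·0.333333=0.6667; V=0.000000+2.000000+0.666667=2.6667
k=2 src: inc=0.666667, refl=0.666667·-1.000000=-0.6667; V=2.000000+0.666667+-0.666667=2.0000
k=3 load: inc=-0.666667, refl=-0.666667·0.333333=-0.2222; V=2.666667+-0.666667+-0.222222=1.7778
k=4 src: inc=-0.222222, refl=-0.222222·-1.000000=0.2222; V=2.000000+-0.222222+0.222222=2.0000
k=5 load: inc=0.222222, refl=0.222222·0.333333=0.0741; V=1.777778+0.222222+0.074074=2.0741
k=6 src: inc=0.074074, refl=0.074074·-1.000000=-0.0741; V=2.000000+0.074074+-0.074074=2.0000
k=7 load: inc=-0.074074, refl=-0.074074·0.333333=-0.0247; V=2.074074+-0.074074+-0.024691=1.9753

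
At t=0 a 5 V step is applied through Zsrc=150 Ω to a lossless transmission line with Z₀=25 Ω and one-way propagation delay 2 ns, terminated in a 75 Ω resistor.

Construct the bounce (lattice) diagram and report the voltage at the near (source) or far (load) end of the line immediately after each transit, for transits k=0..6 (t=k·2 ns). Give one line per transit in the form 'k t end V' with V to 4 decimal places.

Γ_L=0.500000, Γ_S=0.714286; launch V₁=5·25/175=0.714286
k=0 src: V=0.7143
k=1 load: inc=0.714286, refl=0.714286·0.500000=0.3571; V=0.000000+0.714286+0.357143=1.0714
k=2 src: inc=0.357143, refl=0.357143·0.714286=0.2551; V=0.714286+0.357143+0.255102=1.3265
k=3 load: inc=0.255102, refl=0.255102·0.500000=0.1276; V=1.071429+0.255102+0.127551=1.4541
k=4 src: inc=0.127551, refl=0.127551·0.714286=0.0911; V=1.326531+0.127551+0.091108=1.5452
k=5 load: inc=0.091108, refl=0.091108·0.500000=0.0456; V=1.454082+0.091108+0.045554=1.5907
k=6 src: inc=0.045554, refl=0.045554·0.714286=0.0325; V=1.545190+0.045554+0.032539=1.6233

0 0 source 0.7143
1 2 load 1.0714
2 4 source 1.3265
3 6 load 1.4541
4 8 source 1.5452
5 10 load 1.5907
6 12 source 1.6233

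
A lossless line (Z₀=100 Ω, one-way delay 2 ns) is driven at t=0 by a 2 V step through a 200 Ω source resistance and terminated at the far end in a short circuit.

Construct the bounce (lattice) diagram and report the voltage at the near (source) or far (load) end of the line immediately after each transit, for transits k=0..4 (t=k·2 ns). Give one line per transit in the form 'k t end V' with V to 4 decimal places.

0 0 source 0.6667
1 2 load 0.0000
2 4 source -0.2222
3 6 load 0.0000
4 8 source 0.0741

Γ_L=-1.000000, Γ_S=0.333333; launch V₁=2·100/300=0.666667
k=0 src: V=0.6667
k=1 load: inc=0.666667, refl=0.666667·-1.000000=-0.6667; V=0.000000+0.666667+-0.666667=0.0000
k=2 src: inc=-0.666667, refl=-0.666667·0.333333=-0.2222; V=0.666667+-0.666667+-0.222222=-0.2222
k=3 load: inc=-0.222222, refl=-0.222222·-1.000000=0.2222; V=0.000000+-0.222222+0.222222=0.0000
k=4 src: inc=0.222222, refl=0.222222·0.333333=0.0741; V=-0.222222+0.222222+0.074074=0.0741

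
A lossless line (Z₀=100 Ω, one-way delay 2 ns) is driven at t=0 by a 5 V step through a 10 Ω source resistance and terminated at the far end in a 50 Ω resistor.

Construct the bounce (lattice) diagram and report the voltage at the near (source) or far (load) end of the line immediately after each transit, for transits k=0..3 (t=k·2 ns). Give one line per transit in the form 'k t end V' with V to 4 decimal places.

Γ_L=-0.333333, Γ_S=-0.818182; launch V₁=5·100/110=4.545455
k=0 src: V=4.5455
k=1 load: inc=4.545455, refl=4.545455·-0.333333=-1.5152; V=0.000000+4.545455+-1.515152=3.0303
k=2 src: inc=-1.515152, refl=-1.515152·-0.818182=1.2397; V=4.545455+-1.515152+1.239669=4.2700
k=3 load: inc=1.239669, refl=1.239669·-0.333333=-0.4132; V=3.030303+1.239669+-0.413223=3.8567

0 0 source 4.5455
1 2 load 3.0303
2 4 source 4.2700
3 6 load 3.8567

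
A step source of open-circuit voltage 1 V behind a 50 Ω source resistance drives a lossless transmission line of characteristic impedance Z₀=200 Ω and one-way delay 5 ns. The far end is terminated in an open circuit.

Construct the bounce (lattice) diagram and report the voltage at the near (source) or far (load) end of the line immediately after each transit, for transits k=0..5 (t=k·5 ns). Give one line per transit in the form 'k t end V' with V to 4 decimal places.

0 0 source 0.8000
1 5 load 1.6000
2 10 source 1.1200
3 15 load 0.6400
4 20 source 0.9280
5 25 load 1.2160

Γ_L=1.000000, Γ_S=-0.600000; launch V₁=1·200/250=0.800000
k=0 src: V=0.8000
k=1 load: inc=0.800000, refl=0.800000·1.000000=0.8000; V=0.000000+0.800000+0.800000=1.6000
k=2 src: inc=0.800000, refl=0.800000·-0.600000=-0.4800; V=0.800000+0.800000+-0.480000=1.1200
k=3 load: inc=-0.480000, refl=-0.480000·1.000000=-0.4800; V=1.600000+-0.480000+-0.480000=0.6400
k=4 src: inc=-0.480000, refl=-0.480000·-0.600000=0.2880; V=1.120000+-0.480000+0.288000=0.9280
k=5 load: inc=0.288000, refl=0.288000·1.000000=0.2880; V=0.640000+0.288000+0.288000=1.2160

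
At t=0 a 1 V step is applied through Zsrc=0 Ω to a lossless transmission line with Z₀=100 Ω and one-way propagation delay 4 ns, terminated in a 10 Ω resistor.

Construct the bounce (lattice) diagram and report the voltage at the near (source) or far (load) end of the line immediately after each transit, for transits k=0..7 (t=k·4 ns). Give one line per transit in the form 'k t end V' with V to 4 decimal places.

0 0 source 1.0000
1 4 load 0.1818
2 8 source 1.0000
3 12 load 0.3306
4 16 source 1.0000
5 20 load 0.4523
6 24 source 1.0000
7 28 load 0.5519

Γ_L=-0.818182, Γ_S=-1.000000; launch V₁=1·100/100=1.000000
k=0 src: V=1.0000
k=1 load: inc=1.000000, refl=1.000000·-0.818182=-0.8182; V=0.000000+1.000000+-0.818182=0.1818
k=2 src: inc=-0.818182, refl=-0.818182·-1.000000=0.8182; V=1.000000+-0.818182+0.818182=1.0000
k=3 load: inc=0.818182, refl=0.818182·-0.818182=-0.6694; V=0.181818+0.818182+-0.669421=0.3306
k=4 src: inc=-0.669421, refl=-0.669421·-1.000000=0.6694; V=1.000000+-0.669421+0.669421=1.0000
k=5 load: inc=0.669421, refl=0.669421·-0.818182=-0.5477; V=0.330579+0.669421+-0.547708=0.4523
k=6 src: inc=-0.547708, refl=-0.547708·-1.000000=0.5477; V=1.000000+-0.547708+0.547708=1.0000
k=7 load: inc=0.547708, refl=0.547708·-0.818182=-0.4481; V=0.452292+0.547708+-0.448125=0.5519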